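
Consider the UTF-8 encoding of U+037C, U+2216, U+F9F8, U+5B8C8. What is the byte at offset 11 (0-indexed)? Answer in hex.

0x88

U+037C → 2-byte form CD BC at offsets 0–1.
U+2216 → 3-byte form E2 88 96 at offsets 2–4.
U+F9F8 → 3-byte form EF A7 B8 at offsets 5–7.
U+5B8C8 → 4-byte form F1 9B A3 88 at offsets 8–11.
Offset 11 falls in char 4's range; it's byte 4 of F1 9B A3 88 = 0x88.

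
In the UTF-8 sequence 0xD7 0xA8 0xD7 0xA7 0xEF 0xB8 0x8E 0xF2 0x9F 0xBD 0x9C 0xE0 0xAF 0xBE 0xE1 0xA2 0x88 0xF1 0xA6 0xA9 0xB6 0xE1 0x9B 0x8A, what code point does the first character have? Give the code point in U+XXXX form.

Offset 0: leading byte 0xD7 = 11010111 → 2-byte char #1 = D7 A8.
Leading byte 0xD7 = 11010111 matches 110xxxxx → 2-byte sequence.
Byte 1: 0xD7 = 11010111, payload 10111 (5 bits).
Byte 2: 0xA8 = 10101000 (10xxxxxx ✓), payload 101000.
Concatenate: 10111101000 = 0x5E8 (11 bits → U+05E8).

U+05E8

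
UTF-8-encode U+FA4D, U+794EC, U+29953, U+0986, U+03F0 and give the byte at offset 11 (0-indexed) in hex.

0xE0

U+FA4D → 3-byte form EF A9 8D at offsets 0–2.
U+794EC → 4-byte form F1 B9 93 AC at offsets 3–6.
U+29953 → 4-byte form F0 A9 A5 93 at offsets 7–10.
U+0986 → 3-byte form E0 A6 86 at offsets 11–13.
Offset 11 falls in char 4's range; it's byte 1 of E0 A6 86 = 0xE0.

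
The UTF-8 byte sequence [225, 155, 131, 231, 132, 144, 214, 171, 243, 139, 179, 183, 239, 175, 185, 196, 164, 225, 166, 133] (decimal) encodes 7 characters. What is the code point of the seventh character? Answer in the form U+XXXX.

Offset 0: leading byte 0xE1 = 11100001 → 3-byte char #1 = E1 9B 83.
Offset 3: leading byte 0xE7 = 11100111 → 3-byte char #2 = E7 84 90.
Offset 6: leading byte 0xD6 = 11010110 → 2-byte char #3 = D6 AB.
Offset 8: leading byte 0xF3 = 11110011 → 4-byte char #4 = F3 8B B3 B7.
Offset 12: leading byte 0xEF = 11101111 → 3-byte char #5 = EF AF B9.
Offset 15: leading byte 0xC4 = 11000100 → 2-byte char #6 = C4 A4.
Offset 17: leading byte 0xE1 = 11100001 → 3-byte char #7 = E1 A6 85.
Leading byte 0xE1 = 11100001 matches 1110xxxx → 3-byte sequence.
Byte 1: 0xE1 = 11100001, payload 0001 (4 bits).
Byte 2: 0xA6 = 10100110 (10xxxxxx ✓), payload 100110.
Byte 3: 0x85 = 10000101 (10xxxxxx ✓), payload 000101.
Concatenate: 0001100110000101 = 0x1985 (16 bits → U+1985).

U+1985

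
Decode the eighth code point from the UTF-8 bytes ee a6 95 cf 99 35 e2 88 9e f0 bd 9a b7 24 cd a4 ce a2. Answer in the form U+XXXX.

Offset 0: leading byte 0xEE = 11101110 → 3-byte char #1 = EE A6 95.
Offset 3: leading byte 0xCF = 11001111 → 2-byte char #2 = CF 99.
Offset 5: leading byte 0x35 = 00110101 → 1-byte char #3 = 35.
Offset 6: leading byte 0xE2 = 11100010 → 3-byte char #4 = E2 88 9E.
Offset 9: leading byte 0xF0 = 11110000 → 4-byte char #5 = F0 BD 9A B7.
Offset 13: leading byte 0x24 = 00100100 → 1-byte char #6 = 24.
Offset 14: leading byte 0xCD = 11001101 → 2-byte char #7 = CD A4.
Offset 16: leading byte 0xCE = 11001110 → 2-byte char #8 = CE A2.
Leading byte 0xCE = 11001110 matches 110xxxxx → 2-byte sequence.
Byte 1: 0xCE = 11001110, payload 01110 (5 bits).
Byte 2: 0xA2 = 10100010 (10xxxxxx ✓), payload 100010.
Concatenate: 01110100010 = 0x3A2 (11 bits → U+03A2).

U+03A2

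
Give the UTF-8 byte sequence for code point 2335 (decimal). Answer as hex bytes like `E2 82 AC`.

U+091F = 0x91F = 2335 decimal. In range U+0800–U+FFFF → 3-byte form: 1110xxxx 10xxxxxx 10xxxxxx.
Binary (16 bits): 0000100100011111.
Split 4+6+6: 0000 | 100100 | 011111.
Byte 1: 11100000 = 0xE0.
Byte 2: 10100100 = 0xA4.
Byte 3: 10011111 = 0x9F.

E0 A4 9F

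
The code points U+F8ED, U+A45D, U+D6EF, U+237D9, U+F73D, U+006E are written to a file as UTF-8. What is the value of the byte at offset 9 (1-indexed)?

1-indexed offset 9 is 0-indexed offset 8.
U+F8ED → 3-byte form EF A3 AD at offsets 0–2.
U+A45D → 3-byte form EA 91 9D at offsets 3–5.
U+D6EF → 3-byte form ED 9B AF at offsets 6–8.
Offset 8 falls in char 3's range; it's byte 3 of ED 9B AF = 0xAF.

0xAF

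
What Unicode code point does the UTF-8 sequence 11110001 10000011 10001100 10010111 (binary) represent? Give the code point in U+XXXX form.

Leading byte 0xF1 = 11110001 matches 11110xxx → 4-byte sequence.
Byte 1: 0xF1 = 11110001, payload 001 (3 bits).
Byte 2: 0x83 = 10000011 (10xxxxxx ✓), payload 000011.
Byte 3: 0x8C = 10001100 (10xxxxxx ✓), payload 001100.
Byte 4: 0x97 = 10010111 (10xxxxxx ✓), payload 010111.
Concatenate: 001000011001100010111 = 0x43317 (21 bits → U+43317).

U+43317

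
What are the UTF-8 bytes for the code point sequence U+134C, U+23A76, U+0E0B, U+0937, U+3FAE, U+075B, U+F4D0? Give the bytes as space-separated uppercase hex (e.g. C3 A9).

E1 8D 8C F0 A3 A9 B6 E0 B8 8B E0 A4 B7 E3 BE AE DD 9B EF 93 90

U+134C: 3-byte form → E1 8D 8C.
U+23A76: 4-byte form → F0 A3 A9 B6.
U+0E0B: 3-byte form → E0 B8 8B.
U+0937: 3-byte form → E0 A4 B7.
U+3FAE: 3-byte form → E3 BE AE.
U+075B: 2-byte form → DD 9B.
U+F4D0: 3-byte form → EF 93 90.
Concatenated (21 bytes): E1 8D 8C F0 A3 A9 B6 E0 B8 8B E0 A4 B7 E3 BE AE DD 9B EF 93 90.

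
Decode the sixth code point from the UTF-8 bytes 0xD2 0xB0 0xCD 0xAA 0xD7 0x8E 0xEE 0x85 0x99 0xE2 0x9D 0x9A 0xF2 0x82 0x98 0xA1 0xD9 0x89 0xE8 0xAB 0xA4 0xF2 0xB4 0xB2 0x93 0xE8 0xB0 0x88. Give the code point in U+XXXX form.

Offset 0: leading byte 0xD2 = 11010010 → 2-byte char #1 = D2 B0.
Offset 2: leading byte 0xCD = 11001101 → 2-byte char #2 = CD AA.
Offset 4: leading byte 0xD7 = 11010111 → 2-byte char #3 = D7 8E.
Offset 6: leading byte 0xEE = 11101110 → 3-byte char #4 = EE 85 99.
Offset 9: leading byte 0xE2 = 11100010 → 3-byte char #5 = E2 9D 9A.
Offset 12: leading byte 0xF2 = 11110010 → 4-byte char #6 = F2 82 98 A1.
Leading byte 0xF2 = 11110010 matches 11110xxx → 4-byte sequence.
Byte 1: 0xF2 = 11110010, payload 010 (3 bits).
Byte 2: 0x82 = 10000010 (10xxxxxx ✓), payload 000010.
Byte 3: 0x98 = 10011000 (10xxxxxx ✓), payload 011000.
Byte 4: 0xA1 = 10100001 (10xxxxxx ✓), payload 100001.
Concatenate: 010000010011000100001 = 0x82621 (21 bits → U+82621).

U+82621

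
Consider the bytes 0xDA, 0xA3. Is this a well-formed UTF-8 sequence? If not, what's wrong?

Leading byte 0xDA = 11011010 → 2-byte form.
Continuation bytes 0xA3=10100011 all match 10xxxxxx.
Decoded value 0x6A3 is ≥ 0x80 (shortest form) and not a surrogate.

valid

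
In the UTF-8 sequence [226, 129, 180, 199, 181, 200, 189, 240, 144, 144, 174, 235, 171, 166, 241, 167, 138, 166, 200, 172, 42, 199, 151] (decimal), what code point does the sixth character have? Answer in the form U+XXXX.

Offset 0: leading byte 0xE2 = 11100010 → 3-byte char #1 = E2 81 B4.
Offset 3: leading byte 0xC7 = 11000111 → 2-byte char #2 = C7 B5.
Offset 5: leading byte 0xC8 = 11001000 → 2-byte char #3 = C8 BD.
Offset 7: leading byte 0xF0 = 11110000 → 4-byte char #4 = F0 90 90 AE.
Offset 11: leading byte 0xEB = 11101011 → 3-byte char #5 = EB AB A6.
Offset 14: leading byte 0xF1 = 11110001 → 4-byte char #6 = F1 A7 8A A6.
Leading byte 0xF1 = 11110001 matches 11110xxx → 4-byte sequence.
Byte 1: 0xF1 = 11110001, payload 001 (3 bits).
Byte 2: 0xA7 = 10100111 (10xxxxxx ✓), payload 100111.
Byte 3: 0x8A = 10001010 (10xxxxxx ✓), payload 001010.
Byte 4: 0xA6 = 10100110 (10xxxxxx ✓), payload 100110.
Concatenate: 001100111001010100110 = 0x672A6 (21 bits → U+672A6).

U+672A6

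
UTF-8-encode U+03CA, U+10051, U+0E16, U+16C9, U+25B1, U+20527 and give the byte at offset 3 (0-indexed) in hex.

U+03CA → 2-byte form CF 8A at offsets 0–1.
U+10051 → 4-byte form F0 90 81 91 at offsets 2–5.
Offset 3 falls in char 2's range; it's byte 2 of F0 90 81 91 = 0x90.

0x90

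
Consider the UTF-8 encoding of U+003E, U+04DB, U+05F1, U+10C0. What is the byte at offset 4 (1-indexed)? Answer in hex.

1-indexed offset 4 is 0-indexed offset 3.
U+003E → 1-byte form 3E at offsets 0–0.
U+04DB → 2-byte form D3 9B at offsets 1–2.
U+05F1 → 2-byte form D7 B1 at offsets 3–4.
Offset 3 falls in char 3's range; it's byte 1 of D7 B1 = 0xD7.

0xD7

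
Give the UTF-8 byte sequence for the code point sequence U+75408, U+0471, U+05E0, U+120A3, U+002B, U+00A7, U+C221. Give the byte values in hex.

U+75408: 4-byte form → F1 B5 90 88.
U+0471: 2-byte form → D1 B1.
U+05E0: 2-byte form → D7 A0.
U+120A3: 4-byte form → F0 92 82 A3.
U+002B: 1-byte form → 2B.
U+00A7: 2-byte form → C2 A7.
U+C221: 3-byte form → EC 88 A1.
Concatenated (18 bytes): F1 B5 90 88 D1 B1 D7 A0 F0 92 82 A3 2B C2 A7 EC 88 A1.

F1 B5 90 88 D1 B1 D7 A0 F0 92 82 A3 2B C2 A7 EC 88 A1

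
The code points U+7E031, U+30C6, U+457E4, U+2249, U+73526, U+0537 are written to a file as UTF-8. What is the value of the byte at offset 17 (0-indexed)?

U+7E031 → 4-byte form F1 BE 80 B1 at offsets 0–3.
U+30C6 → 3-byte form E3 83 86 at offsets 4–6.
U+457E4 → 4-byte form F1 85 9F A4 at offsets 7–10.
U+2249 → 3-byte form E2 89 89 at offsets 11–13.
U+73526 → 4-byte form F1 B3 94 A6 at offsets 14–17.
Offset 17 falls in char 5's range; it's byte 4 of F1 B3 94 A6 = 0xA6.

0xA6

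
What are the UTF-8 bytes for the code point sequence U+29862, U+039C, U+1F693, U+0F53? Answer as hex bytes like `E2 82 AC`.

F0 A9 A1 A2 CE 9C F0 9F 9A 93 E0 BD 93

U+29862: 4-byte form → F0 A9 A1 A2.
U+039C: 2-byte form → CE 9C.
U+1F693: 4-byte form → F0 9F 9A 93.
U+0F53: 3-byte form → E0 BD 93.
Concatenated (13 bytes): F0 A9 A1 A2 CE 9C F0 9F 9A 93 E0 BD 93.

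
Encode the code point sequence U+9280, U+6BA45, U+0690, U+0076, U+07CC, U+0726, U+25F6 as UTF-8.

E9 8A 80 F1 AB A9 85 DA 90 76 DF 8C DC A6 E2 97 B6

U+9280: 3-byte form → E9 8A 80.
U+6BA45: 4-byte form → F1 AB A9 85.
U+0690: 2-byte form → DA 90.
U+0076: 1-byte form → 76.
U+07CC: 2-byte form → DF 8C.
U+0726: 2-byte form → DC A6.
U+25F6: 3-byte form → E2 97 B6.
Concatenated (17 bytes): E9 8A 80 F1 AB A9 85 DA 90 76 DF 8C DC A6 E2 97 B6.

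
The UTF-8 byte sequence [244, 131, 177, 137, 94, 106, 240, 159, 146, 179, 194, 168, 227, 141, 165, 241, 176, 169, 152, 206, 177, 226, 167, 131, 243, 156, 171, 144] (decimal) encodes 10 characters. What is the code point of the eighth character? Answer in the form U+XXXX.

U+03B1

Offset 0: leading byte 0xF4 = 11110100 → 4-byte char #1 = F4 83 B1 89.
Offset 4: leading byte 0x5E = 01011110 → 1-byte char #2 = 5E.
Offset 5: leading byte 0x6A = 01101010 → 1-byte char #3 = 6A.
Offset 6: leading byte 0xF0 = 11110000 → 4-byte char #4 = F0 9F 92 B3.
Offset 10: leading byte 0xC2 = 11000010 → 2-byte char #5 = C2 A8.
Offset 12: leading byte 0xE3 = 11100011 → 3-byte char #6 = E3 8D A5.
Offset 15: leading byte 0xF1 = 11110001 → 4-byte char #7 = F1 B0 A9 98.
Offset 19: leading byte 0xCE = 11001110 → 2-byte char #8 = CE B1.
Leading byte 0xCE = 11001110 matches 110xxxxx → 2-byte sequence.
Byte 1: 0xCE = 11001110, payload 01110 (5 bits).
Byte 2: 0xB1 = 10110001 (10xxxxxx ✓), payload 110001.
Concatenate: 01110110001 = 0x3B1 (11 bits → U+03B1).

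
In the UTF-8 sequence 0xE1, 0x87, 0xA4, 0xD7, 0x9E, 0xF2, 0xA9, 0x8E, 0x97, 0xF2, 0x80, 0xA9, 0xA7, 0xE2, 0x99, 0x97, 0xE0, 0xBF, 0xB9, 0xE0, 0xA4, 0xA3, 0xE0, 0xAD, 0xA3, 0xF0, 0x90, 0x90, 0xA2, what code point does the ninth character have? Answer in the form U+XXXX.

Offset 0: leading byte 0xE1 = 11100001 → 3-byte char #1 = E1 87 A4.
Offset 3: leading byte 0xD7 = 11010111 → 2-byte char #2 = D7 9E.
Offset 5: leading byte 0xF2 = 11110010 → 4-byte char #3 = F2 A9 8E 97.
Offset 9: leading byte 0xF2 = 11110010 → 4-byte char #4 = F2 80 A9 A7.
Offset 13: leading byte 0xE2 = 11100010 → 3-byte char #5 = E2 99 97.
Offset 16: leading byte 0xE0 = 11100000 → 3-byte char #6 = E0 BF B9.
Offset 19: leading byte 0xE0 = 11100000 → 3-byte char #7 = E0 A4 A3.
Offset 22: leading byte 0xE0 = 11100000 → 3-byte char #8 = E0 AD A3.
Offset 25: leading byte 0xF0 = 11110000 → 4-byte char #9 = F0 90 90 A2.
Leading byte 0xF0 = 11110000 matches 11110xxx → 4-byte sequence.
Byte 1: 0xF0 = 11110000, payload 000 (3 bits).
Byte 2: 0x90 = 10010000 (10xxxxxx ✓), payload 010000.
Byte 3: 0x90 = 10010000 (10xxxxxx ✓), payload 010000.
Byte 4: 0xA2 = 10100010 (10xxxxxx ✓), payload 100010.
Concatenate: 000010000010000100010 = 0x10422 (21 bits → U+10422).

U+10422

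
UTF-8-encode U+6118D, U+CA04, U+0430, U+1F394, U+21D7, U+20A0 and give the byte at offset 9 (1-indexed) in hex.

0xB0

1-indexed offset 9 is 0-indexed offset 8.
U+6118D → 4-byte form F1 A1 86 8D at offsets 0–3.
U+CA04 → 3-byte form EC A8 84 at offsets 4–6.
U+0430 → 2-byte form D0 B0 at offsets 7–8.
Offset 8 falls in char 3's range; it's byte 2 of D0 B0 = 0xB0.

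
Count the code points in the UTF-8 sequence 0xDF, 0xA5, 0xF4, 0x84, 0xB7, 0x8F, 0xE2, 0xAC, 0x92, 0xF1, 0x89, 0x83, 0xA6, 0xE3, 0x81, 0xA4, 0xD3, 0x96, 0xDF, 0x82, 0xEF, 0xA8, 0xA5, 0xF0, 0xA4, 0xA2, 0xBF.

9

Byte at offset 0: 0xDF = 11011111 → 2-byte char (#1). Advance 2.
Byte at offset 2: 0xF4 = 11110100 → 4-byte char (#2). Advance 4.
Byte at offset 6: 0xE2 = 11100010 → 3-byte char (#3). Advance 3.
Byte at offset 9: 0xF1 = 11110001 → 4-byte char (#4). Advance 4.
Byte at offset 13: 0xE3 = 11100011 → 3-byte char (#5). Advance 3.
Byte at offset 16: 0xD3 = 11010011 → 2-byte char (#6). Advance 2.
Byte at offset 18: 0xDF = 11011111 → 2-byte char (#7). Advance 2.
Byte at offset 20: 0xEF = 11101111 → 3-byte char (#8). Advance 3.
Byte at offset 23: 0xF0 = 11110000 → 4-byte char (#9). Advance 4.
Reached end at offset 27 after 9 code points.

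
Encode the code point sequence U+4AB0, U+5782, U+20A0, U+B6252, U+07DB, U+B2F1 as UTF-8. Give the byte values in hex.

U+4AB0: 3-byte form → E4 AA B0.
U+5782: 3-byte form → E5 9E 82.
U+20A0: 3-byte form → E2 82 A0.
U+B6252: 4-byte form → F2 B6 89 92.
U+07DB: 2-byte form → DF 9B.
U+B2F1: 3-byte form → EB 8B B1.
Concatenated (18 bytes): E4 AA B0 E5 9E 82 E2 82 A0 F2 B6 89 92 DF 9B EB 8B B1.

E4 AA B0 E5 9E 82 E2 82 A0 F2 B6 89 92 DF 9B EB 8B B1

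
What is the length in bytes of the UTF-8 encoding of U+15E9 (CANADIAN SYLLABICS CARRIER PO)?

3

U+15E9 = 0x15E9. UTF-8 uses 1 byte below 0x80, 2 below 0x800, 3 below 0x10000, 4 up to 0x10FFFF. 0x15E9 is in U+0800–U+FFFF → 3 bytes.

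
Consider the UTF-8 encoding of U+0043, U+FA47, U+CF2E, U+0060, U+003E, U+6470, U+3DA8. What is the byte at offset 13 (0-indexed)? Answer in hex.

0xB6

U+0043 → 1-byte form 43 at offsets 0–0.
U+FA47 → 3-byte form EF A9 87 at offsets 1–3.
U+CF2E → 3-byte form EC BC AE at offsets 4–6.
U+0060 → 1-byte form 60 at offsets 7–7.
U+003E → 1-byte form 3E at offsets 8–8.
U+6470 → 3-byte form E6 91 B0 at offsets 9–11.
U+3DA8 → 3-byte form E3 B6 A8 at offsets 12–14.
Offset 13 falls in char 7's range; it's byte 2 of E3 B6 A8 = 0xB6.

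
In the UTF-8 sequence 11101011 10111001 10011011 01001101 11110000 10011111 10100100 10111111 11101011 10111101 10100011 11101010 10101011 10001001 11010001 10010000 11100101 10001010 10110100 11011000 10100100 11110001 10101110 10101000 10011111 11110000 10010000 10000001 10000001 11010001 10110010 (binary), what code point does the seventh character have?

U+52B4

Offset 0: leading byte 0xEB = 11101011 → 3-byte char #1 = EB B9 9B.
Offset 3: leading byte 0x4D = 01001101 → 1-byte char #2 = 4D.
Offset 4: leading byte 0xF0 = 11110000 → 4-byte char #3 = F0 9F A4 BF.
Offset 8: leading byte 0xEB = 11101011 → 3-byte char #4 = EB BD A3.
Offset 11: leading byte 0xEA = 11101010 → 3-byte char #5 = EA AB 89.
Offset 14: leading byte 0xD1 = 11010001 → 2-byte char #6 = D1 90.
Offset 16: leading byte 0xE5 = 11100101 → 3-byte char #7 = E5 8A B4.
Leading byte 0xE5 = 11100101 matches 1110xxxx → 3-byte sequence.
Byte 1: 0xE5 = 11100101, payload 0101 (4 bits).
Byte 2: 0x8A = 10001010 (10xxxxxx ✓), payload 001010.
Byte 3: 0xB4 = 10110100 (10xxxxxx ✓), payload 110100.
Concatenate: 0101001010110100 = 0x52B4 (16 bits → U+52B4).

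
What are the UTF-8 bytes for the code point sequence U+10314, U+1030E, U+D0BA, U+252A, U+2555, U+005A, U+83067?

F0 90 8C 94 F0 90 8C 8E ED 82 BA E2 94 AA E2 95 95 5A F2 83 81 A7

U+10314: 4-byte form → F0 90 8C 94.
U+1030E: 4-byte form → F0 90 8C 8E.
U+D0BA: 3-byte form → ED 82 BA.
U+252A: 3-byte form → E2 94 AA.
U+2555: 3-byte form → E2 95 95.
U+005A: 1-byte form → 5A.
U+83067: 4-byte form → F2 83 81 A7.
Concatenated (22 bytes): F0 90 8C 94 F0 90 8C 8E ED 82 BA E2 94 AA E2 95 95 5A F2 83 81 A7.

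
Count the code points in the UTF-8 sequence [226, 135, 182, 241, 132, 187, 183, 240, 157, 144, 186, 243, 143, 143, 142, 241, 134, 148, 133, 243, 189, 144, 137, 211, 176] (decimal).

Byte at offset 0: 0xE2 = 11100010 → 3-byte char (#1). Advance 3.
Byte at offset 3: 0xF1 = 11110001 → 4-byte char (#2). Advance 4.
Byte at offset 7: 0xF0 = 11110000 → 4-byte char (#3). Advance 4.
Byte at offset 11: 0xF3 = 11110011 → 4-byte char (#4). Advance 4.
Byte at offset 15: 0xF1 = 11110001 → 4-byte char (#5). Advance 4.
Byte at offset 19: 0xF3 = 11110011 → 4-byte char (#6). Advance 4.
Byte at offset 23: 0xD3 = 11010011 → 2-byte char (#7). Advance 2.
Reached end at offset 25 after 7 code points.

7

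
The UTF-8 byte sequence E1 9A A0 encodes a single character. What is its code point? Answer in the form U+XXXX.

Leading byte 0xE1 = 11100001 matches 1110xxxx → 3-byte sequence.
Byte 1: 0xE1 = 11100001, payload 0001 (4 bits).
Byte 2: 0x9A = 10011010 (10xxxxxx ✓), payload 011010.
Byte 3: 0xA0 = 10100000 (10xxxxxx ✓), payload 100000.
Concatenate: 0001011010100000 = 0x16A0 (16 bits → U+16A0).

U+16A0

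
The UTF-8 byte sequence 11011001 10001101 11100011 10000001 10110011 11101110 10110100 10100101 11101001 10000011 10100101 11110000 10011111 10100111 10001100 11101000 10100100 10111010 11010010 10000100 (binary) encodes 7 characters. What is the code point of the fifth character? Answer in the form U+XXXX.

Offset 0: leading byte 0xD9 = 11011001 → 2-byte char #1 = D9 8D.
Offset 2: leading byte 0xE3 = 11100011 → 3-byte char #2 = E3 81 B3.
Offset 5: leading byte 0xEE = 11101110 → 3-byte char #3 = EE B4 A5.
Offset 8: leading byte 0xE9 = 11101001 → 3-byte char #4 = E9 83 A5.
Offset 11: leading byte 0xF0 = 11110000 → 4-byte char #5 = F0 9F A7 8C.
Leading byte 0xF0 = 11110000 matches 11110xxx → 4-byte sequence.
Byte 1: 0xF0 = 11110000, payload 000 (3 bits).
Byte 2: 0x9F = 10011111 (10xxxxxx ✓), payload 011111.
Byte 3: 0xA7 = 10100111 (10xxxxxx ✓), payload 100111.
Byte 4: 0x8C = 10001100 (10xxxxxx ✓), payload 001100.
Concatenate: 000011111100111001100 = 0x1F9CC (21 bits → U+1F9CC).

U+1F9CC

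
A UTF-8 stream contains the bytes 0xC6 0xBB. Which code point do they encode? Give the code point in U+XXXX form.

Leading byte 0xC6 = 11000110 matches 110xxxxx → 2-byte sequence.
Byte 1: 0xC6 = 11000110, payload 00110 (5 bits).
Byte 2: 0xBB = 10111011 (10xxxxxx ✓), payload 111011.
Concatenate: 00110111011 = 0x1BB (11 bits → U+01BB).

U+01BB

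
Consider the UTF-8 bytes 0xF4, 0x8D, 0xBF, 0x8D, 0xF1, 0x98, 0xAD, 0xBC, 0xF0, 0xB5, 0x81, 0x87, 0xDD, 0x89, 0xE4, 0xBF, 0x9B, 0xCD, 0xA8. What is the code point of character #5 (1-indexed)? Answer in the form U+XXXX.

Offset 0: leading byte 0xF4 = 11110100 → 4-byte char #1 = F4 8D BF 8D.
Offset 4: leading byte 0xF1 = 11110001 → 4-byte char #2 = F1 98 AD BC.
Offset 8: leading byte 0xF0 = 11110000 → 4-byte char #3 = F0 B5 81 87.
Offset 12: leading byte 0xDD = 11011101 → 2-byte char #4 = DD 89.
Offset 14: leading byte 0xE4 = 11100100 → 3-byte char #5 = E4 BF 9B.
Leading byte 0xE4 = 11100100 matches 1110xxxx → 3-byte sequence.
Byte 1: 0xE4 = 11100100, payload 0100 (4 bits).
Byte 2: 0xBF = 10111111 (10xxxxxx ✓), payload 111111.
Byte 3: 0x9B = 10011011 (10xxxxxx ✓), payload 011011.
Concatenate: 0100111111011011 = 0x4FDB (16 bits → U+4FDB).

U+4FDB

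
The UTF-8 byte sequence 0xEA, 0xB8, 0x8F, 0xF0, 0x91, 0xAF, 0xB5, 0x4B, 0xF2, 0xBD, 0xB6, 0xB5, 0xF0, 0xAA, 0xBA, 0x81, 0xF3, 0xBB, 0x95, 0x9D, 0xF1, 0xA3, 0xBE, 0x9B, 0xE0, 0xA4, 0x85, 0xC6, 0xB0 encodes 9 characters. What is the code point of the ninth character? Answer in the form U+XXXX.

U+01B0

Offset 0: leading byte 0xEA = 11101010 → 3-byte char #1 = EA B8 8F.
Offset 3: leading byte 0xF0 = 11110000 → 4-byte char #2 = F0 91 AF B5.
Offset 7: leading byte 0x4B = 01001011 → 1-byte char #3 = 4B.
Offset 8: leading byte 0xF2 = 11110010 → 4-byte char #4 = F2 BD B6 B5.
Offset 12: leading byte 0xF0 = 11110000 → 4-byte char #5 = F0 AA BA 81.
Offset 16: leading byte 0xF3 = 11110011 → 4-byte char #6 = F3 BB 95 9D.
Offset 20: leading byte 0xF1 = 11110001 → 4-byte char #7 = F1 A3 BE 9B.
Offset 24: leading byte 0xE0 = 11100000 → 3-byte char #8 = E0 A4 85.
Offset 27: leading byte 0xC6 = 11000110 → 2-byte char #9 = C6 B0.
Leading byte 0xC6 = 11000110 matches 110xxxxx → 2-byte sequence.
Byte 1: 0xC6 = 11000110, payload 00110 (5 bits).
Byte 2: 0xB0 = 10110000 (10xxxxxx ✓), payload 110000.
Concatenate: 00110110000 = 0x1B0 (11 bits → U+01B0).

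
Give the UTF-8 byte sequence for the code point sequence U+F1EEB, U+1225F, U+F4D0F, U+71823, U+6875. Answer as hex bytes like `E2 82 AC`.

F3 B1 BB AB F0 92 89 9F F3 B4 B4 8F F1 B1 A0 A3 E6 A1 B5

U+F1EEB: 4-byte form → F3 B1 BB AB.
U+1225F: 4-byte form → F0 92 89 9F.
U+F4D0F: 4-byte form → F3 B4 B4 8F.
U+71823: 4-byte form → F1 B1 A0 A3.
U+6875: 3-byte form → E6 A1 B5.
Concatenated (19 bytes): F3 B1 BB AB F0 92 89 9F F3 B4 B4 8F F1 B1 A0 A3 E6 A1 B5.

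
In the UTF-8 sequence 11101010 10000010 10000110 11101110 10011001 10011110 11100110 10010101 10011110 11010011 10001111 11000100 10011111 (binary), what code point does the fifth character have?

U+011F

Offset 0: leading byte 0xEA = 11101010 → 3-byte char #1 = EA 82 86.
Offset 3: leading byte 0xEE = 11101110 → 3-byte char #2 = EE 99 9E.
Offset 6: leading byte 0xE6 = 11100110 → 3-byte char #3 = E6 95 9E.
Offset 9: leading byte 0xD3 = 11010011 → 2-byte char #4 = D3 8F.
Offset 11: leading byte 0xC4 = 11000100 → 2-byte char #5 = C4 9F.
Leading byte 0xC4 = 11000100 matches 110xxxxx → 2-byte sequence.
Byte 1: 0xC4 = 11000100, payload 00100 (5 bits).
Byte 2: 0x9F = 10011111 (10xxxxxx ✓), payload 011111.
Concatenate: 00100011111 = 0x11F (11 bits → U+011F).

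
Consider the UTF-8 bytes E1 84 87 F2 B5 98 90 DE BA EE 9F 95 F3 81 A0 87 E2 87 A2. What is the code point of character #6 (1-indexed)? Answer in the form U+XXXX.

Offset 0: leading byte 0xE1 = 11100001 → 3-byte char #1 = E1 84 87.
Offset 3: leading byte 0xF2 = 11110010 → 4-byte char #2 = F2 B5 98 90.
Offset 7: leading byte 0xDE = 11011110 → 2-byte char #3 = DE BA.
Offset 9: leading byte 0xEE = 11101110 → 3-byte char #4 = EE 9F 95.
Offset 12: leading byte 0xF3 = 11110011 → 4-byte char #5 = F3 81 A0 87.
Offset 16: leading byte 0xE2 = 11100010 → 3-byte char #6 = E2 87 A2.
Leading byte 0xE2 = 11100010 matches 1110xxxx → 3-byte sequence.
Byte 1: 0xE2 = 11100010, payload 0010 (4 bits).
Byte 2: 0x87 = 10000111 (10xxxxxx ✓), payload 000111.
Byte 3: 0xA2 = 10100010 (10xxxxxx ✓), payload 100010.
Concatenate: 0010000111100010 = 0x21E2 (16 bits → U+21E2).

U+21E2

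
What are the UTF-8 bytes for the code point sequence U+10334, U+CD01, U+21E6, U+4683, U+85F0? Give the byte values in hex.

F0 90 8C B4 EC B4 81 E2 87 A6 E4 9A 83 E8 97 B0

U+10334: 4-byte form → F0 90 8C B4.
U+CD01: 3-byte form → EC B4 81.
U+21E6: 3-byte form → E2 87 A6.
U+4683: 3-byte form → E4 9A 83.
U+85F0: 3-byte form → E8 97 B0.
Concatenated (16 bytes): F0 90 8C B4 EC B4 81 E2 87 A6 E4 9A 83 E8 97 B0.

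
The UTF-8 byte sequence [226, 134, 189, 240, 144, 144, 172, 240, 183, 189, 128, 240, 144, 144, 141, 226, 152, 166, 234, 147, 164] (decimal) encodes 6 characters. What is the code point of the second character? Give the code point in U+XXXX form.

U+1042C

Offset 0: leading byte 0xE2 = 11100010 → 3-byte char #1 = E2 86 BD.
Offset 3: leading byte 0xF0 = 11110000 → 4-byte char #2 = F0 90 90 AC.
Leading byte 0xF0 = 11110000 matches 11110xxx → 4-byte sequence.
Byte 1: 0xF0 = 11110000, payload 000 (3 bits).
Byte 2: 0x90 = 10010000 (10xxxxxx ✓), payload 010000.
Byte 3: 0x90 = 10010000 (10xxxxxx ✓), payload 010000.
Byte 4: 0xAC = 10101100 (10xxxxxx ✓), payload 101100.
Concatenate: 000010000010000101100 = 0x1042C (21 bits → U+1042C).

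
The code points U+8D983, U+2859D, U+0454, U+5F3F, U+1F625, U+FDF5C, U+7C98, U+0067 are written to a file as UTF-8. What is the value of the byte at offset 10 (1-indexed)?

1-indexed offset 10 is 0-indexed offset 9.
U+8D983 → 4-byte form F2 8D A6 83 at offsets 0–3.
U+2859D → 4-byte form F0 A8 96 9D at offsets 4–7.
U+0454 → 2-byte form D1 94 at offsets 8–9.
Offset 9 falls in char 3's range; it's byte 2 of D1 94 = 0x94.

0x94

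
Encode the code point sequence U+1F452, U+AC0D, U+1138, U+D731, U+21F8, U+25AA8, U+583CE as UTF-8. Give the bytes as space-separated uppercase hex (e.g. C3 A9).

U+1F452: 4-byte form → F0 9F 91 92.
U+AC0D: 3-byte form → EA B0 8D.
U+1138: 3-byte form → E1 84 B8.
U+D731: 3-byte form → ED 9C B1.
U+21F8: 3-byte form → E2 87 B8.
U+25AA8: 4-byte form → F0 A5 AA A8.
U+583CE: 4-byte form → F1 98 8F 8E.
Concatenated (24 bytes): F0 9F 91 92 EA B0 8D E1 84 B8 ED 9C B1 E2 87 B8 F0 A5 AA A8 F1 98 8F 8E.

F0 9F 91 92 EA B0 8D E1 84 B8 ED 9C B1 E2 87 B8 F0 A5 AA A8 F1 98 8F 8E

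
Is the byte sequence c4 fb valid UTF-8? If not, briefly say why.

Leading byte 0xC4 = 11000100 → 2-byte form.
Byte 2 is 0xFB = 11111011, which is not 10xxxxxx — expected a continuation byte.

invalid (non-continuation byte where continuation expected)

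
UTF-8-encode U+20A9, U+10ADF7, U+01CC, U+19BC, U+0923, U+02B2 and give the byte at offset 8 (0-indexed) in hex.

0x8C

U+20A9 → 3-byte form E2 82 A9 at offsets 0–2.
U+10ADF7 → 4-byte form F4 8A B7 B7 at offsets 3–6.
U+01CC → 2-byte form C7 8C at offsets 7–8.
Offset 8 falls in char 3's range; it's byte 2 of C7 8C = 0x8C.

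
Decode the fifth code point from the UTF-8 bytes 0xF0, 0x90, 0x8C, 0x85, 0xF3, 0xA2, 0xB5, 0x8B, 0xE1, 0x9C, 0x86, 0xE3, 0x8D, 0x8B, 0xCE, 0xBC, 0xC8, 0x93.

U+03BC

Offset 0: leading byte 0xF0 = 11110000 → 4-byte char #1 = F0 90 8C 85.
Offset 4: leading byte 0xF3 = 11110011 → 4-byte char #2 = F3 A2 B5 8B.
Offset 8: leading byte 0xE1 = 11100001 → 3-byte char #3 = E1 9C 86.
Offset 11: leading byte 0xE3 = 11100011 → 3-byte char #4 = E3 8D 8B.
Offset 14: leading byte 0xCE = 11001110 → 2-byte char #5 = CE BC.
Leading byte 0xCE = 11001110 matches 110xxxxx → 2-byte sequence.
Byte 1: 0xCE = 11001110, payload 01110 (5 bits).
Byte 2: 0xBC = 10111100 (10xxxxxx ✓), payload 111100.
Concatenate: 01110111100 = 0x3BC (11 bits → U+03BC).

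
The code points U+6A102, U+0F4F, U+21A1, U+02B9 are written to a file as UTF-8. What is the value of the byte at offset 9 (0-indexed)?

U+6A102 → 4-byte form F1 AA 84 82 at offsets 0–3.
U+0F4F → 3-byte form E0 BD 8F at offsets 4–6.
U+21A1 → 3-byte form E2 86 A1 at offsets 7–9.
Offset 9 falls in char 3's range; it's byte 3 of E2 86 A1 = 0xA1.

0xA1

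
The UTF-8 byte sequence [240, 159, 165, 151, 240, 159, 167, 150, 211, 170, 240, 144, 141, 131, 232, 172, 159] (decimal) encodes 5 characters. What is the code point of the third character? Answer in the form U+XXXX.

U+04EA

Offset 0: leading byte 0xF0 = 11110000 → 4-byte char #1 = F0 9F A5 97.
Offset 4: leading byte 0xF0 = 11110000 → 4-byte char #2 = F0 9F A7 96.
Offset 8: leading byte 0xD3 = 11010011 → 2-byte char #3 = D3 AA.
Leading byte 0xD3 = 11010011 matches 110xxxxx → 2-byte sequence.
Byte 1: 0xD3 = 11010011, payload 10011 (5 bits).
Byte 2: 0xAA = 10101010 (10xxxxxx ✓), payload 101010.
Concatenate: 10011101010 = 0x4EA (11 bits → U+04EA).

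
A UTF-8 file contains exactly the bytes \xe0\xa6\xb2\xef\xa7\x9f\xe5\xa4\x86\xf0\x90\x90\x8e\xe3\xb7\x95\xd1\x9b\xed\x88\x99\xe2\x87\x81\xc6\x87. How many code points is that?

9

Byte at offset 0: 0xE0 = 11100000 → 3-byte char (#1). Advance 3.
Byte at offset 3: 0xEF = 11101111 → 3-byte char (#2). Advance 3.
Byte at offset 6: 0xE5 = 11100101 → 3-byte char (#3). Advance 3.
Byte at offset 9: 0xF0 = 11110000 → 4-byte char (#4). Advance 4.
Byte at offset 13: 0xE3 = 11100011 → 3-byte char (#5). Advance 3.
Byte at offset 16: 0xD1 = 11010001 → 2-byte char (#6). Advance 2.
Byte at offset 18: 0xED = 11101101 → 3-byte char (#7). Advance 3.
Byte at offset 21: 0xE2 = 11100010 → 3-byte char (#8). Advance 3.
Byte at offset 24: 0xC6 = 11000110 → 2-byte char (#9). Advance 2.
Reached end at offset 26 after 9 code points.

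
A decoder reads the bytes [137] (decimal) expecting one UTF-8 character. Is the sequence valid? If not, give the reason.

invalid (continuation byte with no leading byte)

Byte 0x89 = 10001001 has the form 10xxxxxx — a continuation byte — but there is no preceding leading byte.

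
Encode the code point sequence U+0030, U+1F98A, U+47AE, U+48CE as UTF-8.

30 F0 9F A6 8A E4 9E AE E4 A3 8E

U+0030: 1-byte form → 30.
U+1F98A: 4-byte form → F0 9F A6 8A.
U+47AE: 3-byte form → E4 9E AE.
U+48CE: 3-byte form → E4 A3 8E.
Concatenated (11 bytes): 30 F0 9F A6 8A E4 9E AE E4 A3 8E.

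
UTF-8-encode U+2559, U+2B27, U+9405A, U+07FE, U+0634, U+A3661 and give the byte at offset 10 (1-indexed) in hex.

0x9A

1-indexed offset 10 is 0-indexed offset 9.
U+2559 → 3-byte form E2 95 99 at offsets 0–2.
U+2B27 → 3-byte form E2 AC A7 at offsets 3–5.
U+9405A → 4-byte form F2 94 81 9A at offsets 6–9.
Offset 9 falls in char 3's range; it's byte 4 of F2 94 81 9A = 0x9A.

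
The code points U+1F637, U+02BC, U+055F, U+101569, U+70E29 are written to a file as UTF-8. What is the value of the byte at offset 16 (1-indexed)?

0xA9

1-indexed offset 16 is 0-indexed offset 15.
U+1F637 → 4-byte form F0 9F 98 B7 at offsets 0–3.
U+02BC → 2-byte form CA BC at offsets 4–5.
U+055F → 2-byte form D5 9F at offsets 6–7.
U+101569 → 4-byte form F4 81 95 A9 at offsets 8–11.
U+70E29 → 4-byte form F1 B0 B8 A9 at offsets 12–15.
Offset 15 falls in char 5's range; it's byte 4 of F1 B0 B8 A9 = 0xA9.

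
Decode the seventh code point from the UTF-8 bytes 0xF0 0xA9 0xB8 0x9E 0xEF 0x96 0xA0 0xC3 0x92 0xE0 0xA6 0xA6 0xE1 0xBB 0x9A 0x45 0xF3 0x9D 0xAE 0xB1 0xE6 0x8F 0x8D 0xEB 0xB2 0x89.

U+DDBB1

Offset 0: leading byte 0xF0 = 11110000 → 4-byte char #1 = F0 A9 B8 9E.
Offset 4: leading byte 0xEF = 11101111 → 3-byte char #2 = EF 96 A0.
Offset 7: leading byte 0xC3 = 11000011 → 2-byte char #3 = C3 92.
Offset 9: leading byte 0xE0 = 11100000 → 3-byte char #4 = E0 A6 A6.
Offset 12: leading byte 0xE1 = 11100001 → 3-byte char #5 = E1 BB 9A.
Offset 15: leading byte 0x45 = 01000101 → 1-byte char #6 = 45.
Offset 16: leading byte 0xF3 = 11110011 → 4-byte char #7 = F3 9D AE B1.
Leading byte 0xF3 = 11110011 matches 11110xxx → 4-byte sequence.
Byte 1: 0xF3 = 11110011, payload 011 (3 bits).
Byte 2: 0x9D = 10011101 (10xxxxxx ✓), payload 011101.
Byte 3: 0xAE = 10101110 (10xxxxxx ✓), payload 101110.
Byte 4: 0xB1 = 10110001 (10xxxxxx ✓), payload 110001.
Concatenate: 011011101101110110001 = 0xDDBB1 (21 bits → U+DDBB1).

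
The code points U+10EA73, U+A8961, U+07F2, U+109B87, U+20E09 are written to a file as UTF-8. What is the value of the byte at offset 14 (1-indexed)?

1-indexed offset 14 is 0-indexed offset 13.
U+10EA73 → 4-byte form F4 8E A9 B3 at offsets 0–3.
U+A8961 → 4-byte form F2 A8 A5 A1 at offsets 4–7.
U+07F2 → 2-byte form DF B2 at offsets 8–9.
U+109B87 → 4-byte form F4 89 AE 87 at offsets 10–13.
Offset 13 falls in char 4's range; it's byte 4 of F4 89 AE 87 = 0x87.

0x87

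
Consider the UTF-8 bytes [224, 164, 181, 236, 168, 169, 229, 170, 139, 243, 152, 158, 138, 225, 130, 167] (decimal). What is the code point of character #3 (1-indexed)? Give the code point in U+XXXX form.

Offset 0: leading byte 0xE0 = 11100000 → 3-byte char #1 = E0 A4 B5.
Offset 3: leading byte 0xEC = 11101100 → 3-byte char #2 = EC A8 A9.
Offset 6: leading byte 0xE5 = 11100101 → 3-byte char #3 = E5 AA 8B.
Leading byte 0xE5 = 11100101 matches 1110xxxx → 3-byte sequence.
Byte 1: 0xE5 = 11100101, payload 0101 (4 bits).
Byte 2: 0xAA = 10101010 (10xxxxxx ✓), payload 101010.
Byte 3: 0x8B = 10001011 (10xxxxxx ✓), payload 001011.
Concatenate: 0101101010001011 = 0x5A8B (16 bits → U+5A8B).

U+5A8B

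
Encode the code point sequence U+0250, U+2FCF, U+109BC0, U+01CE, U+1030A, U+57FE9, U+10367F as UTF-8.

C9 90 E2 BF 8F F4 89 AF 80 C7 8E F0 90 8C 8A F1 97 BF A9 F4 83 99 BF

U+0250: 2-byte form → C9 90.
U+2FCF: 3-byte form → E2 BF 8F.
U+109BC0: 4-byte form → F4 89 AF 80.
U+01CE: 2-byte form → C7 8E.
U+1030A: 4-byte form → F0 90 8C 8A.
U+57FE9: 4-byte form → F1 97 BF A9.
U+10367F: 4-byte form → F4 83 99 BF.
Concatenated (23 bytes): C9 90 E2 BF 8F F4 89 AF 80 C7 8E F0 90 8C 8A F1 97 BF A9 F4 83 99 BF.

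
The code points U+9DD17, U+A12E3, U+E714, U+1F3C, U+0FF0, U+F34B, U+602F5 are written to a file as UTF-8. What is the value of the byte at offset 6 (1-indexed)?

0xA1

1-indexed offset 6 is 0-indexed offset 5.
U+9DD17 → 4-byte form F2 9D B4 97 at offsets 0–3.
U+A12E3 → 4-byte form F2 A1 8B A3 at offsets 4–7.
Offset 5 falls in char 2's range; it's byte 2 of F2 A1 8B A3 = 0xA1.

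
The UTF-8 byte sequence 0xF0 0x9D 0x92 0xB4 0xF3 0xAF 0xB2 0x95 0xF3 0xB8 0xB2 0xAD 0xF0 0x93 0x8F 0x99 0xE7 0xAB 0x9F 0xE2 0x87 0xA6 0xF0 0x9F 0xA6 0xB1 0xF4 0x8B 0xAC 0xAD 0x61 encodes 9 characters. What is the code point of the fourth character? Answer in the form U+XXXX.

U+133D9

Offset 0: leading byte 0xF0 = 11110000 → 4-byte char #1 = F0 9D 92 B4.
Offset 4: leading byte 0xF3 = 11110011 → 4-byte char #2 = F3 AF B2 95.
Offset 8: leading byte 0xF3 = 11110011 → 4-byte char #3 = F3 B8 B2 AD.
Offset 12: leading byte 0xF0 = 11110000 → 4-byte char #4 = F0 93 8F 99.
Leading byte 0xF0 = 11110000 matches 11110xxx → 4-byte sequence.
Byte 1: 0xF0 = 11110000, payload 000 (3 bits).
Byte 2: 0x93 = 10010011 (10xxxxxx ✓), payload 010011.
Byte 3: 0x8F = 10001111 (10xxxxxx ✓), payload 001111.
Byte 4: 0x99 = 10011001 (10xxxxxx ✓), payload 011001.
Concatenate: 000010011001111011001 = 0x133D9 (21 bits → U+133D9).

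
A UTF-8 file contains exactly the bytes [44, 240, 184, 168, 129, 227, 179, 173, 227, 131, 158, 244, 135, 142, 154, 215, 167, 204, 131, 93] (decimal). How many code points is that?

8

Byte at offset 0: 0x2C = 00101100 → 1-byte char (#1). Advance 1.
Byte at offset 1: 0xF0 = 11110000 → 4-byte char (#2). Advance 4.
Byte at offset 5: 0xE3 = 11100011 → 3-byte char (#3). Advance 3.
Byte at offset 8: 0xE3 = 11100011 → 3-byte char (#4). Advance 3.
Byte at offset 11: 0xF4 = 11110100 → 4-byte char (#5). Advance 4.
Byte at offset 15: 0xD7 = 11010111 → 2-byte char (#6). Advance 2.
Byte at offset 17: 0xCC = 11001100 → 2-byte char (#7). Advance 2.
Byte at offset 19: 0x5D = 01011101 → 1-byte char (#8). Advance 1.
Reached end at offset 20 after 8 code points.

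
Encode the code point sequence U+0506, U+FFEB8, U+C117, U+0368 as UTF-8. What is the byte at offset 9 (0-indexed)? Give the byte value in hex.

U+0506 → 2-byte form D4 86 at offsets 0–1.
U+FFEB8 → 4-byte form F3 BF BA B8 at offsets 2–5.
U+C117 → 3-byte form EC 84 97 at offsets 6–8.
U+0368 → 2-byte form CD A8 at offsets 9–10.
Offset 9 falls in char 4's range; it's byte 1 of CD A8 = 0xCD.

0xCD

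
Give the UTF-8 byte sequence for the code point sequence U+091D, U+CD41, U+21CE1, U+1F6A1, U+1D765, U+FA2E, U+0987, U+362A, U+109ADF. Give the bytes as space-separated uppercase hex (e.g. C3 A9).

U+091D: 3-byte form → E0 A4 9D.
U+CD41: 3-byte form → EC B5 81.
U+21CE1: 4-byte form → F0 A1 B3 A1.
U+1F6A1: 4-byte form → F0 9F 9A A1.
U+1D765: 4-byte form → F0 9D 9D A5.
U+FA2E: 3-byte form → EF A8 AE.
U+0987: 3-byte form → E0 A6 87.
U+362A: 3-byte form → E3 98 AA.
U+109ADF: 4-byte form → F4 89 AB 9F.
Concatenated (31 bytes): E0 A4 9D EC B5 81 F0 A1 B3 A1 F0 9F 9A A1 F0 9D 9D A5 EF A8 AE E0 A6 87 E3 98 AA F4 89 AB 9F.

E0 A4 9D EC B5 81 F0 A1 B3 A1 F0 9F 9A A1 F0 9D 9D A5 EF A8 AE E0 A6 87 E3 98 AA F4 89 AB 9F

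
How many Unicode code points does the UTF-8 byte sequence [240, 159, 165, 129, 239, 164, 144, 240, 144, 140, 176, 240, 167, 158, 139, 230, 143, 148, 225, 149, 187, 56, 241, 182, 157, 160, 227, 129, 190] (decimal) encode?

Byte at offset 0: 0xF0 = 11110000 → 4-byte char (#1). Advance 4.
Byte at offset 4: 0xEF = 11101111 → 3-byte char (#2). Advance 3.
Byte at offset 7: 0xF0 = 11110000 → 4-byte char (#3). Advance 4.
Byte at offset 11: 0xF0 = 11110000 → 4-byte char (#4). Advance 4.
Byte at offset 15: 0xE6 = 11100110 → 3-byte char (#5). Advance 3.
Byte at offset 18: 0xE1 = 11100001 → 3-byte char (#6). Advance 3.
Byte at offset 21: 0x38 = 00111000 → 1-byte char (#7). Advance 1.
Byte at offset 22: 0xF1 = 11110001 → 4-byte char (#8). Advance 4.
Byte at offset 26: 0xE3 = 11100011 → 3-byte char (#9). Advance 3.
Reached end at offset 29 after 9 code points.

9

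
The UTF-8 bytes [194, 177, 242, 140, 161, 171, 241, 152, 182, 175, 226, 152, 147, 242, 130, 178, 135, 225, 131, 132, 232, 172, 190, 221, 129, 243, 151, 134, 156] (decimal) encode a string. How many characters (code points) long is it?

9

Byte at offset 0: 0xC2 = 11000010 → 2-byte char (#1). Advance 2.
Byte at offset 2: 0xF2 = 11110010 → 4-byte char (#2). Advance 4.
Byte at offset 6: 0xF1 = 11110001 → 4-byte char (#3). Advance 4.
Byte at offset 10: 0xE2 = 11100010 → 3-byte char (#4). Advance 3.
Byte at offset 13: 0xF2 = 11110010 → 4-byte char (#5). Advance 4.
Byte at offset 17: 0xE1 = 11100001 → 3-byte char (#6). Advance 3.
Byte at offset 20: 0xE8 = 11101000 → 3-byte char (#7). Advance 3.
Byte at offset 23: 0xDD = 11011101 → 2-byte char (#8). Advance 2.
Byte at offset 25: 0xF3 = 11110011 → 4-byte char (#9). Advance 4.
Reached end at offset 29 after 9 code points.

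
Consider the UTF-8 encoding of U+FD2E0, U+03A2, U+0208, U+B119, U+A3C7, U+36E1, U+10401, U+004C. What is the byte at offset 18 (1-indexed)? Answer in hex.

0xF0

1-indexed offset 18 is 0-indexed offset 17.
U+FD2E0 → 4-byte form F3 BD 8B A0 at offsets 0–3.
U+03A2 → 2-byte form CE A2 at offsets 4–5.
U+0208 → 2-byte form C8 88 at offsets 6–7.
U+B119 → 3-byte form EB 84 99 at offsets 8–10.
U+A3C7 → 3-byte form EA 8F 87 at offsets 11–13.
U+36E1 → 3-byte form E3 9B A1 at offsets 14–16.
U+10401 → 4-byte form F0 90 90 81 at offsets 17–20.
Offset 17 falls in char 7's range; it's byte 1 of F0 90 90 81 = 0xF0.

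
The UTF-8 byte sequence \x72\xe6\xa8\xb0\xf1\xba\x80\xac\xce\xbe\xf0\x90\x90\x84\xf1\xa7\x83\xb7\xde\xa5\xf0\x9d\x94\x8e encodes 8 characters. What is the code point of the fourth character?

U+03BE

Offset 0: leading byte 0x72 = 01110010 → 1-byte char #1 = 72.
Offset 1: leading byte 0xE6 = 11100110 → 3-byte char #2 = E6 A8 B0.
Offset 4: leading byte 0xF1 = 11110001 → 4-byte char #3 = F1 BA 80 AC.
Offset 8: leading byte 0xCE = 11001110 → 2-byte char #4 = CE BE.
Leading byte 0xCE = 11001110 matches 110xxxxx → 2-byte sequence.
Byte 1: 0xCE = 11001110, payload 01110 (5 bits).
Byte 2: 0xBE = 10111110 (10xxxxxx ✓), payload 111110.
Concatenate: 01110111110 = 0x3BE (11 bits → U+03BE).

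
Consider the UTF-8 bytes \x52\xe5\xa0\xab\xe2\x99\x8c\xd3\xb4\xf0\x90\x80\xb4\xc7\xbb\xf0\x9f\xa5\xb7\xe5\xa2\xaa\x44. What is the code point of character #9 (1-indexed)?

U+0044

Offset 0: leading byte 0x52 = 01010010 → 1-byte char #1 = 52.
Offset 1: leading byte 0xE5 = 11100101 → 3-byte char #2 = E5 A0 AB.
Offset 4: leading byte 0xE2 = 11100010 → 3-byte char #3 = E2 99 8C.
Offset 7: leading byte 0xD3 = 11010011 → 2-byte char #4 = D3 B4.
Offset 9: leading byte 0xF0 = 11110000 → 4-byte char #5 = F0 90 80 B4.
Offset 13: leading byte 0xC7 = 11000111 → 2-byte char #6 = C7 BB.
Offset 15: leading byte 0xF0 = 11110000 → 4-byte char #7 = F0 9F A5 B7.
Offset 19: leading byte 0xE5 = 11100101 → 3-byte char #8 = E5 A2 AA.
Offset 22: leading byte 0x44 = 01000100 → 1-byte char #9 = 44.
Leading byte 0x44 = 01000100 matches 0xxxxxxx → 1-byte sequence.
Byte 1: 0x44 = 01000100, payload 1000100 (7 bits).
Concatenate: 1000100 = 0x44 (7 bits → U+0044).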